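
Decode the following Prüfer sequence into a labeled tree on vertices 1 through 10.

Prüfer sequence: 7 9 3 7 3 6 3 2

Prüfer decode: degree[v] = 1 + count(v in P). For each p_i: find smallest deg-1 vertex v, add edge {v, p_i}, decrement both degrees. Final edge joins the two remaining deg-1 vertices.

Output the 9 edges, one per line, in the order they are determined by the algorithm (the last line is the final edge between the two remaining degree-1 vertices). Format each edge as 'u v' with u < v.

Answer: 1 7
4 9
3 5
7 8
3 7
6 9
3 6
2 3
2 10

Derivation:
Initial degrees: {1:1, 2:2, 3:4, 4:1, 5:1, 6:2, 7:3, 8:1, 9:2, 10:1}
Step 1: smallest deg-1 vertex = 1, p_1 = 7. Add edge {1,7}. Now deg[1]=0, deg[7]=2.
Step 2: smallest deg-1 vertex = 4, p_2 = 9. Add edge {4,9}. Now deg[4]=0, deg[9]=1.
Step 3: smallest deg-1 vertex = 5, p_3 = 3. Add edge {3,5}. Now deg[5]=0, deg[3]=3.
Step 4: smallest deg-1 vertex = 8, p_4 = 7. Add edge {7,8}. Now deg[8]=0, deg[7]=1.
Step 5: smallest deg-1 vertex = 7, p_5 = 3. Add edge {3,7}. Now deg[7]=0, deg[3]=2.
Step 6: smallest deg-1 vertex = 9, p_6 = 6. Add edge {6,9}. Now deg[9]=0, deg[6]=1.
Step 7: smallest deg-1 vertex = 6, p_7 = 3. Add edge {3,6}. Now deg[6]=0, deg[3]=1.
Step 8: smallest deg-1 vertex = 3, p_8 = 2. Add edge {2,3}. Now deg[3]=0, deg[2]=1.
Final: two remaining deg-1 vertices are 2, 10. Add edge {2,10}.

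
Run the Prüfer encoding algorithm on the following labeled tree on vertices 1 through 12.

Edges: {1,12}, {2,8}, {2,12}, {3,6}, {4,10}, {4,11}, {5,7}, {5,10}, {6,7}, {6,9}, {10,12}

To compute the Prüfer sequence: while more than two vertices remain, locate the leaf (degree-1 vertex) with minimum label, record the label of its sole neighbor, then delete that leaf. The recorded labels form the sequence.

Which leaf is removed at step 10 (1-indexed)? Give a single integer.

Step 1: current leaves = {1,3,8,9,11}. Remove leaf 1 (neighbor: 12).
Step 2: current leaves = {3,8,9,11}. Remove leaf 3 (neighbor: 6).
Step 3: current leaves = {8,9,11}. Remove leaf 8 (neighbor: 2).
Step 4: current leaves = {2,9,11}. Remove leaf 2 (neighbor: 12).
Step 5: current leaves = {9,11,12}. Remove leaf 9 (neighbor: 6).
Step 6: current leaves = {6,11,12}. Remove leaf 6 (neighbor: 7).
Step 7: current leaves = {7,11,12}. Remove leaf 7 (neighbor: 5).
Step 8: current leaves = {5,11,12}. Remove leaf 5 (neighbor: 10).
Step 9: current leaves = {11,12}. Remove leaf 11 (neighbor: 4).
Step 10: current leaves = {4,12}. Remove leaf 4 (neighbor: 10).

Answer: 4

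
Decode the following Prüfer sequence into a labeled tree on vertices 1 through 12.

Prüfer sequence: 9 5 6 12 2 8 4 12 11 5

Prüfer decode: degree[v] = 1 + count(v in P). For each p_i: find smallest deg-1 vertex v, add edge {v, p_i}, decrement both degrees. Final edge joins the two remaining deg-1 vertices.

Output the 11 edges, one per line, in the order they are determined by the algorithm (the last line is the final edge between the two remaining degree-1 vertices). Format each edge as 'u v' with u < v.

Answer: 1 9
3 5
6 7
6 12
2 9
2 8
4 8
4 12
10 11
5 11
5 12

Derivation:
Initial degrees: {1:1, 2:2, 3:1, 4:2, 5:3, 6:2, 7:1, 8:2, 9:2, 10:1, 11:2, 12:3}
Step 1: smallest deg-1 vertex = 1, p_1 = 9. Add edge {1,9}. Now deg[1]=0, deg[9]=1.
Step 2: smallest deg-1 vertex = 3, p_2 = 5. Add edge {3,5}. Now deg[3]=0, deg[5]=2.
Step 3: smallest deg-1 vertex = 7, p_3 = 6. Add edge {6,7}. Now deg[7]=0, deg[6]=1.
Step 4: smallest deg-1 vertex = 6, p_4 = 12. Add edge {6,12}. Now deg[6]=0, deg[12]=2.
Step 5: smallest deg-1 vertex = 9, p_5 = 2. Add edge {2,9}. Now deg[9]=0, deg[2]=1.
Step 6: smallest deg-1 vertex = 2, p_6 = 8. Add edge {2,8}. Now deg[2]=0, deg[8]=1.
Step 7: smallest deg-1 vertex = 8, p_7 = 4. Add edge {4,8}. Now deg[8]=0, deg[4]=1.
Step 8: smallest deg-1 vertex = 4, p_8 = 12. Add edge {4,12}. Now deg[4]=0, deg[12]=1.
Step 9: smallest deg-1 vertex = 10, p_9 = 11. Add edge {10,11}. Now deg[10]=0, deg[11]=1.
Step 10: smallest deg-1 vertex = 11, p_10 = 5. Add edge {5,11}. Now deg[11]=0, deg[5]=1.
Final: two remaining deg-1 vertices are 5, 12. Add edge {5,12}.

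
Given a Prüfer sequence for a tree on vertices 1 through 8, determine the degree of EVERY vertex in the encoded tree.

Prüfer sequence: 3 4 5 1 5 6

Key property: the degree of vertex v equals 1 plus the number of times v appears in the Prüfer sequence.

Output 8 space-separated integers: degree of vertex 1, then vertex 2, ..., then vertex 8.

p_1 = 3: count[3] becomes 1
p_2 = 4: count[4] becomes 1
p_3 = 5: count[5] becomes 1
p_4 = 1: count[1] becomes 1
p_5 = 5: count[5] becomes 2
p_6 = 6: count[6] becomes 1
Degrees (1 + count): deg[1]=1+1=2, deg[2]=1+0=1, deg[3]=1+1=2, deg[4]=1+1=2, deg[5]=1+2=3, deg[6]=1+1=2, deg[7]=1+0=1, deg[8]=1+0=1

Answer: 2 1 2 2 3 2 1 1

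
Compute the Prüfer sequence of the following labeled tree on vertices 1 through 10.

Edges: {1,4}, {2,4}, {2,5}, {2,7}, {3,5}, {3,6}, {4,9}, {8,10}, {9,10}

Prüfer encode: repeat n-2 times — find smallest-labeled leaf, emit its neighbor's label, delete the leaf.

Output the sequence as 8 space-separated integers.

Step 1: leaves = {1,6,7,8}. Remove smallest leaf 1, emit neighbor 4.
Step 2: leaves = {6,7,8}. Remove smallest leaf 6, emit neighbor 3.
Step 3: leaves = {3,7,8}. Remove smallest leaf 3, emit neighbor 5.
Step 4: leaves = {5,7,8}. Remove smallest leaf 5, emit neighbor 2.
Step 5: leaves = {7,8}. Remove smallest leaf 7, emit neighbor 2.
Step 6: leaves = {2,8}. Remove smallest leaf 2, emit neighbor 4.
Step 7: leaves = {4,8}. Remove smallest leaf 4, emit neighbor 9.
Step 8: leaves = {8,9}. Remove smallest leaf 8, emit neighbor 10.
Done: 2 vertices remain (9, 10). Sequence = [4 3 5 2 2 4 9 10]

Answer: 4 3 5 2 2 4 9 10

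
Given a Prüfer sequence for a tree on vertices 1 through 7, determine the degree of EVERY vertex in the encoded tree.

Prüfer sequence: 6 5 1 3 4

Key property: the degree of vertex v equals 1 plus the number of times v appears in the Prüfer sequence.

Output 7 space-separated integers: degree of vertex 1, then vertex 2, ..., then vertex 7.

Answer: 2 1 2 2 2 2 1

Derivation:
p_1 = 6: count[6] becomes 1
p_2 = 5: count[5] becomes 1
p_3 = 1: count[1] becomes 1
p_4 = 3: count[3] becomes 1
p_5 = 4: count[4] becomes 1
Degrees (1 + count): deg[1]=1+1=2, deg[2]=1+0=1, deg[3]=1+1=2, deg[4]=1+1=2, deg[5]=1+1=2, deg[6]=1+1=2, deg[7]=1+0=1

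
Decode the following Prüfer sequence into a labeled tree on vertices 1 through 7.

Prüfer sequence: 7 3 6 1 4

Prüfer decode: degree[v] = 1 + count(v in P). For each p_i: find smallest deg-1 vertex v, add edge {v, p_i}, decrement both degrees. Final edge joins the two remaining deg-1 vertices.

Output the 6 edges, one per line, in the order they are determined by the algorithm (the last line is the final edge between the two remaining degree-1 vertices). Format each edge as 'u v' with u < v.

Answer: 2 7
3 5
3 6
1 6
1 4
4 7

Derivation:
Initial degrees: {1:2, 2:1, 3:2, 4:2, 5:1, 6:2, 7:2}
Step 1: smallest deg-1 vertex = 2, p_1 = 7. Add edge {2,7}. Now deg[2]=0, deg[7]=1.
Step 2: smallest deg-1 vertex = 5, p_2 = 3. Add edge {3,5}. Now deg[5]=0, deg[3]=1.
Step 3: smallest deg-1 vertex = 3, p_3 = 6. Add edge {3,6}. Now deg[3]=0, deg[6]=1.
Step 4: smallest deg-1 vertex = 6, p_4 = 1. Add edge {1,6}. Now deg[6]=0, deg[1]=1.
Step 5: smallest deg-1 vertex = 1, p_5 = 4. Add edge {1,4}. Now deg[1]=0, deg[4]=1.
Final: two remaining deg-1 vertices are 4, 7. Add edge {4,7}.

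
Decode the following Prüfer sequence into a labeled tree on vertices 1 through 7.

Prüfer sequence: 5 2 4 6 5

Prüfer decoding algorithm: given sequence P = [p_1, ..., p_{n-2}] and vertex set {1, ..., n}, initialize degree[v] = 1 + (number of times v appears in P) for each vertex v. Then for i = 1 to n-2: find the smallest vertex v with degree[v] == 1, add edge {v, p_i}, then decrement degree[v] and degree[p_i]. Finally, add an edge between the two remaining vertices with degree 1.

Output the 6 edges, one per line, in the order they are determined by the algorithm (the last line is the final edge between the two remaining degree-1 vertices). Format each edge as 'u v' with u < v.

Answer: 1 5
2 3
2 4
4 6
5 6
5 7

Derivation:
Initial degrees: {1:1, 2:2, 3:1, 4:2, 5:3, 6:2, 7:1}
Step 1: smallest deg-1 vertex = 1, p_1 = 5. Add edge {1,5}. Now deg[1]=0, deg[5]=2.
Step 2: smallest deg-1 vertex = 3, p_2 = 2. Add edge {2,3}. Now deg[3]=0, deg[2]=1.
Step 3: smallest deg-1 vertex = 2, p_3 = 4. Add edge {2,4}. Now deg[2]=0, deg[4]=1.
Step 4: smallest deg-1 vertex = 4, p_4 = 6. Add edge {4,6}. Now deg[4]=0, deg[6]=1.
Step 5: smallest deg-1 vertex = 6, p_5 = 5. Add edge {5,6}. Now deg[6]=0, deg[5]=1.
Final: two remaining deg-1 vertices are 5, 7. Add edge {5,7}.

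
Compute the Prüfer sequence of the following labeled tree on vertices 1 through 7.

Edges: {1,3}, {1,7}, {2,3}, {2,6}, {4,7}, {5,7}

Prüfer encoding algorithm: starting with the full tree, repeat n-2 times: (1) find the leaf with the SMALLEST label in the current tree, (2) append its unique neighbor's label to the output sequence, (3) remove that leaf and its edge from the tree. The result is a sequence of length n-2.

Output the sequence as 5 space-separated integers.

Step 1: leaves = {4,5,6}. Remove smallest leaf 4, emit neighbor 7.
Step 2: leaves = {5,6}. Remove smallest leaf 5, emit neighbor 7.
Step 3: leaves = {6,7}. Remove smallest leaf 6, emit neighbor 2.
Step 4: leaves = {2,7}. Remove smallest leaf 2, emit neighbor 3.
Step 5: leaves = {3,7}. Remove smallest leaf 3, emit neighbor 1.
Done: 2 vertices remain (1, 7). Sequence = [7 7 2 3 1]

Answer: 7 7 2 3 1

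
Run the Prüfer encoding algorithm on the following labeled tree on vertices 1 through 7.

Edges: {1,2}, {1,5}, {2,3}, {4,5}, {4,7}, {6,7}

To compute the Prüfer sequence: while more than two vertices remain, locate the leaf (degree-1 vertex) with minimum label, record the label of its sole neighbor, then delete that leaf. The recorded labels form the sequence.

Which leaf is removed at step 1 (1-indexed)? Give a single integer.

Answer: 3

Derivation:
Step 1: current leaves = {3,6}. Remove leaf 3 (neighbor: 2).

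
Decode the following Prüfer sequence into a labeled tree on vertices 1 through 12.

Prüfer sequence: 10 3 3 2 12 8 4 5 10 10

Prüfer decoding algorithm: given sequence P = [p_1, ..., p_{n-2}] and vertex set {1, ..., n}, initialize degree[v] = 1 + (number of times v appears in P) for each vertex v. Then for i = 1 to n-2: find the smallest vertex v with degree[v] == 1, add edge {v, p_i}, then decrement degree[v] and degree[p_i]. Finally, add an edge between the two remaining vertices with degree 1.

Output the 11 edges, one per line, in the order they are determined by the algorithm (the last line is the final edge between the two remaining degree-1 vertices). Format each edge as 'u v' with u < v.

Answer: 1 10
3 6
3 7
2 3
2 12
8 9
4 8
4 5
5 10
10 11
10 12

Derivation:
Initial degrees: {1:1, 2:2, 3:3, 4:2, 5:2, 6:1, 7:1, 8:2, 9:1, 10:4, 11:1, 12:2}
Step 1: smallest deg-1 vertex = 1, p_1 = 10. Add edge {1,10}. Now deg[1]=0, deg[10]=3.
Step 2: smallest deg-1 vertex = 6, p_2 = 3. Add edge {3,6}. Now deg[6]=0, deg[3]=2.
Step 3: smallest deg-1 vertex = 7, p_3 = 3. Add edge {3,7}. Now deg[7]=0, deg[3]=1.
Step 4: smallest deg-1 vertex = 3, p_4 = 2. Add edge {2,3}. Now deg[3]=0, deg[2]=1.
Step 5: smallest deg-1 vertex = 2, p_5 = 12. Add edge {2,12}. Now deg[2]=0, deg[12]=1.
Step 6: smallest deg-1 vertex = 9, p_6 = 8. Add edge {8,9}. Now deg[9]=0, deg[8]=1.
Step 7: smallest deg-1 vertex = 8, p_7 = 4. Add edge {4,8}. Now deg[8]=0, deg[4]=1.
Step 8: smallest deg-1 vertex = 4, p_8 = 5. Add edge {4,5}. Now deg[4]=0, deg[5]=1.
Step 9: smallest deg-1 vertex = 5, p_9 = 10. Add edge {5,10}. Now deg[5]=0, deg[10]=2.
Step 10: smallest deg-1 vertex = 11, p_10 = 10. Add edge {10,11}. Now deg[11]=0, deg[10]=1.
Final: two remaining deg-1 vertices are 10, 12. Add edge {10,12}.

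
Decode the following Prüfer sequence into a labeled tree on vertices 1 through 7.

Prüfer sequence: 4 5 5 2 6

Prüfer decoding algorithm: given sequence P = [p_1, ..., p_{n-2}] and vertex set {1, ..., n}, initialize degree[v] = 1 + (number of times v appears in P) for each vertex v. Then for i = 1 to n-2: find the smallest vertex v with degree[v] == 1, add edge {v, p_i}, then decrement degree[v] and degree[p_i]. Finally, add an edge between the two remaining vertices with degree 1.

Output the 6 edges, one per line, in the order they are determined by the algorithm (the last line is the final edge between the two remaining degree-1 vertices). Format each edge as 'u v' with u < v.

Initial degrees: {1:1, 2:2, 3:1, 4:2, 5:3, 6:2, 7:1}
Step 1: smallest deg-1 vertex = 1, p_1 = 4. Add edge {1,4}. Now deg[1]=0, deg[4]=1.
Step 2: smallest deg-1 vertex = 3, p_2 = 5. Add edge {3,5}. Now deg[3]=0, deg[5]=2.
Step 3: smallest deg-1 vertex = 4, p_3 = 5. Add edge {4,5}. Now deg[4]=0, deg[5]=1.
Step 4: smallest deg-1 vertex = 5, p_4 = 2. Add edge {2,5}. Now deg[5]=0, deg[2]=1.
Step 5: smallest deg-1 vertex = 2, p_5 = 6. Add edge {2,6}. Now deg[2]=0, deg[6]=1.
Final: two remaining deg-1 vertices are 6, 7. Add edge {6,7}.

Answer: 1 4
3 5
4 5
2 5
2 6
6 7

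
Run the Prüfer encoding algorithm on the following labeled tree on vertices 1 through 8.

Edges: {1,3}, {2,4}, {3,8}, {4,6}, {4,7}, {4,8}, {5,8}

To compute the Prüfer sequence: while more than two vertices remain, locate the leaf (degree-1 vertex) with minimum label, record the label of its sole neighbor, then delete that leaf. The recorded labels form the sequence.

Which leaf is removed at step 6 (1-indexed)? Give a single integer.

Answer: 7

Derivation:
Step 1: current leaves = {1,2,5,6,7}. Remove leaf 1 (neighbor: 3).
Step 2: current leaves = {2,3,5,6,7}. Remove leaf 2 (neighbor: 4).
Step 3: current leaves = {3,5,6,7}. Remove leaf 3 (neighbor: 8).
Step 4: current leaves = {5,6,7}. Remove leaf 5 (neighbor: 8).
Step 5: current leaves = {6,7,8}. Remove leaf 6 (neighbor: 4).
Step 6: current leaves = {7,8}. Remove leaf 7 (neighbor: 4).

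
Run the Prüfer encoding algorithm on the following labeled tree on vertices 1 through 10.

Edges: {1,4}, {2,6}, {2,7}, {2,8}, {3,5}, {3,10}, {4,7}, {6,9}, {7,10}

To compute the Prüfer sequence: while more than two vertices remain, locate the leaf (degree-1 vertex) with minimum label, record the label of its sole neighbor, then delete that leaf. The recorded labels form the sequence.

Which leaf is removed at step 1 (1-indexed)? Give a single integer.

Step 1: current leaves = {1,5,8,9}. Remove leaf 1 (neighbor: 4).

Answer: 1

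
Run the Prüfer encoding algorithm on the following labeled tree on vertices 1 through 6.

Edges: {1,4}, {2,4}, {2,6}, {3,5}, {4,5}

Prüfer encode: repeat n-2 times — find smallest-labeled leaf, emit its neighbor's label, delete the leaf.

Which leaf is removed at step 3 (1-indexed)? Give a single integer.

Step 1: current leaves = {1,3,6}. Remove leaf 1 (neighbor: 4).
Step 2: current leaves = {3,6}. Remove leaf 3 (neighbor: 5).
Step 3: current leaves = {5,6}. Remove leaf 5 (neighbor: 4).

Answer: 5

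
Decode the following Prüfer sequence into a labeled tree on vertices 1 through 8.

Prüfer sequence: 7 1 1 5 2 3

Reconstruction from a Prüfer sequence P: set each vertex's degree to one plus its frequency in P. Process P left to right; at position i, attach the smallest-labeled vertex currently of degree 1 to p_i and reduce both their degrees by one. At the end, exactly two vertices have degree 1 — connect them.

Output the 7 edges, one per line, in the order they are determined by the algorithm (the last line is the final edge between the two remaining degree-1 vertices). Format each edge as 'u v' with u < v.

Answer: 4 7
1 6
1 7
1 5
2 5
2 3
3 8

Derivation:
Initial degrees: {1:3, 2:2, 3:2, 4:1, 5:2, 6:1, 7:2, 8:1}
Step 1: smallest deg-1 vertex = 4, p_1 = 7. Add edge {4,7}. Now deg[4]=0, deg[7]=1.
Step 2: smallest deg-1 vertex = 6, p_2 = 1. Add edge {1,6}. Now deg[6]=0, deg[1]=2.
Step 3: smallest deg-1 vertex = 7, p_3 = 1. Add edge {1,7}. Now deg[7]=0, deg[1]=1.
Step 4: smallest deg-1 vertex = 1, p_4 = 5. Add edge {1,5}. Now deg[1]=0, deg[5]=1.
Step 5: smallest deg-1 vertex = 5, p_5 = 2. Add edge {2,5}. Now deg[5]=0, deg[2]=1.
Step 6: smallest deg-1 vertex = 2, p_6 = 3. Add edge {2,3}. Now deg[2]=0, deg[3]=1.
Final: two remaining deg-1 vertices are 3, 8. Add edge {3,8}.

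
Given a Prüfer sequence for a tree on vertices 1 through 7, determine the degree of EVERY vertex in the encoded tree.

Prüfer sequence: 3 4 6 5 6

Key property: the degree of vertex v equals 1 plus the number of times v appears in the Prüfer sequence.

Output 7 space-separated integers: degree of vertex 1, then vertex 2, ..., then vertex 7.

Answer: 1 1 2 2 2 3 1

Derivation:
p_1 = 3: count[3] becomes 1
p_2 = 4: count[4] becomes 1
p_3 = 6: count[6] becomes 1
p_4 = 5: count[5] becomes 1
p_5 = 6: count[6] becomes 2
Degrees (1 + count): deg[1]=1+0=1, deg[2]=1+0=1, deg[3]=1+1=2, deg[4]=1+1=2, deg[5]=1+1=2, deg[6]=1+2=3, deg[7]=1+0=1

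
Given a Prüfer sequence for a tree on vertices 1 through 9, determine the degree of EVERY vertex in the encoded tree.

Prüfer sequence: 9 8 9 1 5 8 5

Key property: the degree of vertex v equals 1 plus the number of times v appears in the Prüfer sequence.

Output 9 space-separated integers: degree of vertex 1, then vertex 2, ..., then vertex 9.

Answer: 2 1 1 1 3 1 1 3 3

Derivation:
p_1 = 9: count[9] becomes 1
p_2 = 8: count[8] becomes 1
p_3 = 9: count[9] becomes 2
p_4 = 1: count[1] becomes 1
p_5 = 5: count[5] becomes 1
p_6 = 8: count[8] becomes 2
p_7 = 5: count[5] becomes 2
Degrees (1 + count): deg[1]=1+1=2, deg[2]=1+0=1, deg[3]=1+0=1, deg[4]=1+0=1, deg[5]=1+2=3, deg[6]=1+0=1, deg[7]=1+0=1, deg[8]=1+2=3, deg[9]=1+2=3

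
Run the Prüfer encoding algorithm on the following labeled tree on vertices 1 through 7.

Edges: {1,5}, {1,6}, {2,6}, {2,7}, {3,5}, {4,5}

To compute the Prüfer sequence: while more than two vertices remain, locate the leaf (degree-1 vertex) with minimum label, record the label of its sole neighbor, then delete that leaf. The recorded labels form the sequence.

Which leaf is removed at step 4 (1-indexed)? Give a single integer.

Step 1: current leaves = {3,4,7}. Remove leaf 3 (neighbor: 5).
Step 2: current leaves = {4,7}. Remove leaf 4 (neighbor: 5).
Step 3: current leaves = {5,7}. Remove leaf 5 (neighbor: 1).
Step 4: current leaves = {1,7}. Remove leaf 1 (neighbor: 6).

Answer: 1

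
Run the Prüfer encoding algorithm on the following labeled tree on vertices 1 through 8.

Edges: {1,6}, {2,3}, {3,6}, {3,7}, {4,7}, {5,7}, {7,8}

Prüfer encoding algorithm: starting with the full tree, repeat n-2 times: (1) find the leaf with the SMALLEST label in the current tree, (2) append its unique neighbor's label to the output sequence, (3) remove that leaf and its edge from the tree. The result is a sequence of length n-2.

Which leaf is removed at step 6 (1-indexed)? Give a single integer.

Step 1: current leaves = {1,2,4,5,8}. Remove leaf 1 (neighbor: 6).
Step 2: current leaves = {2,4,5,6,8}. Remove leaf 2 (neighbor: 3).
Step 3: current leaves = {4,5,6,8}. Remove leaf 4 (neighbor: 7).
Step 4: current leaves = {5,6,8}. Remove leaf 5 (neighbor: 7).
Step 5: current leaves = {6,8}. Remove leaf 6 (neighbor: 3).
Step 6: current leaves = {3,8}. Remove leaf 3 (neighbor: 7).

Answer: 3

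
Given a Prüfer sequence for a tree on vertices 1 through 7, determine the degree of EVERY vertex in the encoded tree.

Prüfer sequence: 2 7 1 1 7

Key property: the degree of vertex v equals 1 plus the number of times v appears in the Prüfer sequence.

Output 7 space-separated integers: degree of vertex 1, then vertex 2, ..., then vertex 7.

Answer: 3 2 1 1 1 1 3

Derivation:
p_1 = 2: count[2] becomes 1
p_2 = 7: count[7] becomes 1
p_3 = 1: count[1] becomes 1
p_4 = 1: count[1] becomes 2
p_5 = 7: count[7] becomes 2
Degrees (1 + count): deg[1]=1+2=3, deg[2]=1+1=2, deg[3]=1+0=1, deg[4]=1+0=1, deg[5]=1+0=1, deg[6]=1+0=1, deg[7]=1+2=3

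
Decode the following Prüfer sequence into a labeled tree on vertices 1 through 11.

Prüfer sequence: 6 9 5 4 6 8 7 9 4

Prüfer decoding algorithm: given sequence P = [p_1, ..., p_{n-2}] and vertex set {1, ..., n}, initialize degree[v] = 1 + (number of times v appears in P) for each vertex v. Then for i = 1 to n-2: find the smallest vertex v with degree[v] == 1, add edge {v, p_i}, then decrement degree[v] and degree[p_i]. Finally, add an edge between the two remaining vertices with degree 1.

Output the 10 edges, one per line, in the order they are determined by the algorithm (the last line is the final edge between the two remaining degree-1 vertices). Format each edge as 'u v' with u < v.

Initial degrees: {1:1, 2:1, 3:1, 4:3, 5:2, 6:3, 7:2, 8:2, 9:3, 10:1, 11:1}
Step 1: smallest deg-1 vertex = 1, p_1 = 6. Add edge {1,6}. Now deg[1]=0, deg[6]=2.
Step 2: smallest deg-1 vertex = 2, p_2 = 9. Add edge {2,9}. Now deg[2]=0, deg[9]=2.
Step 3: smallest deg-1 vertex = 3, p_3 = 5. Add edge {3,5}. Now deg[3]=0, deg[5]=1.
Step 4: smallest deg-1 vertex = 5, p_4 = 4. Add edge {4,5}. Now deg[5]=0, deg[4]=2.
Step 5: smallest deg-1 vertex = 10, p_5 = 6. Add edge {6,10}. Now deg[10]=0, deg[6]=1.
Step 6: smallest deg-1 vertex = 6, p_6 = 8. Add edge {6,8}. Now deg[6]=0, deg[8]=1.
Step 7: smallest deg-1 vertex = 8, p_7 = 7. Add edge {7,8}. Now deg[8]=0, deg[7]=1.
Step 8: smallest deg-1 vertex = 7, p_8 = 9. Add edge {7,9}. Now deg[7]=0, deg[9]=1.
Step 9: smallest deg-1 vertex = 9, p_9 = 4. Add edge {4,9}. Now deg[9]=0, deg[4]=1.
Final: two remaining deg-1 vertices are 4, 11. Add edge {4,11}.

Answer: 1 6
2 9
3 5
4 5
6 10
6 8
7 8
7 9
4 9
4 11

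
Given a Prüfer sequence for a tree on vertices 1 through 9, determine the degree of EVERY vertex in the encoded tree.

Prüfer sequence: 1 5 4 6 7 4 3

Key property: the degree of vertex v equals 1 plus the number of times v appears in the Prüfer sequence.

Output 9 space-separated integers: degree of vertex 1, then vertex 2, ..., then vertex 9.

Answer: 2 1 2 3 2 2 2 1 1

Derivation:
p_1 = 1: count[1] becomes 1
p_2 = 5: count[5] becomes 1
p_3 = 4: count[4] becomes 1
p_4 = 6: count[6] becomes 1
p_5 = 7: count[7] becomes 1
p_6 = 4: count[4] becomes 2
p_7 = 3: count[3] becomes 1
Degrees (1 + count): deg[1]=1+1=2, deg[2]=1+0=1, deg[3]=1+1=2, deg[4]=1+2=3, deg[5]=1+1=2, deg[6]=1+1=2, deg[7]=1+1=2, deg[8]=1+0=1, deg[9]=1+0=1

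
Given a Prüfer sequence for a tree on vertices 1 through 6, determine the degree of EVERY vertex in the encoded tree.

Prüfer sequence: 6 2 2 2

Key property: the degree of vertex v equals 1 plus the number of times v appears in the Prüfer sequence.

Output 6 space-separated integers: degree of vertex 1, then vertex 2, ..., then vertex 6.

p_1 = 6: count[6] becomes 1
p_2 = 2: count[2] becomes 1
p_3 = 2: count[2] becomes 2
p_4 = 2: count[2] becomes 3
Degrees (1 + count): deg[1]=1+0=1, deg[2]=1+3=4, deg[3]=1+0=1, deg[4]=1+0=1, deg[5]=1+0=1, deg[6]=1+1=2

Answer: 1 4 1 1 1 2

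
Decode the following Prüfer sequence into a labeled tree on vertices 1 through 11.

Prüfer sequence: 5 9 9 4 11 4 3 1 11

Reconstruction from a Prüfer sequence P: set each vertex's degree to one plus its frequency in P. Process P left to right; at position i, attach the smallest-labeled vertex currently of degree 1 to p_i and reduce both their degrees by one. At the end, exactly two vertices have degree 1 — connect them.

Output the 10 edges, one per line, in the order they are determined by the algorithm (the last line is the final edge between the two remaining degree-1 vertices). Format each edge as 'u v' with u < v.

Initial degrees: {1:2, 2:1, 3:2, 4:3, 5:2, 6:1, 7:1, 8:1, 9:3, 10:1, 11:3}
Step 1: smallest deg-1 vertex = 2, p_1 = 5. Add edge {2,5}. Now deg[2]=0, deg[5]=1.
Step 2: smallest deg-1 vertex = 5, p_2 = 9. Add edge {5,9}. Now deg[5]=0, deg[9]=2.
Step 3: smallest deg-1 vertex = 6, p_3 = 9. Add edge {6,9}. Now deg[6]=0, deg[9]=1.
Step 4: smallest deg-1 vertex = 7, p_4 = 4. Add edge {4,7}. Now deg[7]=0, deg[4]=2.
Step 5: smallest deg-1 vertex = 8, p_5 = 11. Add edge {8,11}. Now deg[8]=0, deg[11]=2.
Step 6: smallest deg-1 vertex = 9, p_6 = 4. Add edge {4,9}. Now deg[9]=0, deg[4]=1.
Step 7: smallest deg-1 vertex = 4, p_7 = 3. Add edge {3,4}. Now deg[4]=0, deg[3]=1.
Step 8: smallest deg-1 vertex = 3, p_8 = 1. Add edge {1,3}. Now deg[3]=0, deg[1]=1.
Step 9: smallest deg-1 vertex = 1, p_9 = 11. Add edge {1,11}. Now deg[1]=0, deg[11]=1.
Final: two remaining deg-1 vertices are 10, 11. Add edge {10,11}.

Answer: 2 5
5 9
6 9
4 7
8 11
4 9
3 4
1 3
1 11
10 11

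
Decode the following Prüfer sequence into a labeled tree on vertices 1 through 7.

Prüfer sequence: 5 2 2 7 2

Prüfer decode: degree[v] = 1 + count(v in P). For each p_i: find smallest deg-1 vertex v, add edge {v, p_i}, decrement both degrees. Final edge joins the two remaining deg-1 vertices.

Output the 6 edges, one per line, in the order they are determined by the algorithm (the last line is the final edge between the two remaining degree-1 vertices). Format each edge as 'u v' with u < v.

Initial degrees: {1:1, 2:4, 3:1, 4:1, 5:2, 6:1, 7:2}
Step 1: smallest deg-1 vertex = 1, p_1 = 5. Add edge {1,5}. Now deg[1]=0, deg[5]=1.
Step 2: smallest deg-1 vertex = 3, p_2 = 2. Add edge {2,3}. Now deg[3]=0, deg[2]=3.
Step 3: smallest deg-1 vertex = 4, p_3 = 2. Add edge {2,4}. Now deg[4]=0, deg[2]=2.
Step 4: smallest deg-1 vertex = 5, p_4 = 7. Add edge {5,7}. Now deg[5]=0, deg[7]=1.
Step 5: smallest deg-1 vertex = 6, p_5 = 2. Add edge {2,6}. Now deg[6]=0, deg[2]=1.
Final: two remaining deg-1 vertices are 2, 7. Add edge {2,7}.

Answer: 1 5
2 3
2 4
5 7
2 6
2 7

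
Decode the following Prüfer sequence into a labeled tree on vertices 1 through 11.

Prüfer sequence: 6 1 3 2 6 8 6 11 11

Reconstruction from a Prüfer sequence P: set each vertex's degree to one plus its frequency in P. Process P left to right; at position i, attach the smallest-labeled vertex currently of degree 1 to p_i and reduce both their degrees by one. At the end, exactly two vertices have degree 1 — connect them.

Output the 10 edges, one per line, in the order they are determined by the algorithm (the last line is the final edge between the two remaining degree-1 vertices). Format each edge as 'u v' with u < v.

Initial degrees: {1:2, 2:2, 3:2, 4:1, 5:1, 6:4, 7:1, 8:2, 9:1, 10:1, 11:3}
Step 1: smallest deg-1 vertex = 4, p_1 = 6. Add edge {4,6}. Now deg[4]=0, deg[6]=3.
Step 2: smallest deg-1 vertex = 5, p_2 = 1. Add edge {1,5}. Now deg[5]=0, deg[1]=1.
Step 3: smallest deg-1 vertex = 1, p_3 = 3. Add edge {1,3}. Now deg[1]=0, deg[3]=1.
Step 4: smallest deg-1 vertex = 3, p_4 = 2. Add edge {2,3}. Now deg[3]=0, deg[2]=1.
Step 5: smallest deg-1 vertex = 2, p_5 = 6. Add edge {2,6}. Now deg[2]=0, deg[6]=2.
Step 6: smallest deg-1 vertex = 7, p_6 = 8. Add edge {7,8}. Now deg[7]=0, deg[8]=1.
Step 7: smallest deg-1 vertex = 8, p_7 = 6. Add edge {6,8}. Now deg[8]=0, deg[6]=1.
Step 8: smallest deg-1 vertex = 6, p_8 = 11. Add edge {6,11}. Now deg[6]=0, deg[11]=2.
Step 9: smallest deg-1 vertex = 9, p_9 = 11. Add edge {9,11}. Now deg[9]=0, deg[11]=1.
Final: two remaining deg-1 vertices are 10, 11. Add edge {10,11}.

Answer: 4 6
1 5
1 3
2 3
2 6
7 8
6 8
6 11
9 11
10 11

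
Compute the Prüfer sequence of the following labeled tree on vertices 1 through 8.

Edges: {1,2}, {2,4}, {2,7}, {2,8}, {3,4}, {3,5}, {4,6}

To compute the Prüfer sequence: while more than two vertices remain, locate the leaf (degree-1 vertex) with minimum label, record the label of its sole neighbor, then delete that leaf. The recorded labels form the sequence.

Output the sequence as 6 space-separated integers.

Answer: 2 3 4 4 2 2

Derivation:
Step 1: leaves = {1,5,6,7,8}. Remove smallest leaf 1, emit neighbor 2.
Step 2: leaves = {5,6,7,8}. Remove smallest leaf 5, emit neighbor 3.
Step 3: leaves = {3,6,7,8}. Remove smallest leaf 3, emit neighbor 4.
Step 4: leaves = {6,7,8}. Remove smallest leaf 6, emit neighbor 4.
Step 5: leaves = {4,7,8}. Remove smallest leaf 4, emit neighbor 2.
Step 6: leaves = {7,8}. Remove smallest leaf 7, emit neighbor 2.
Done: 2 vertices remain (2, 8). Sequence = [2 3 4 4 2 2]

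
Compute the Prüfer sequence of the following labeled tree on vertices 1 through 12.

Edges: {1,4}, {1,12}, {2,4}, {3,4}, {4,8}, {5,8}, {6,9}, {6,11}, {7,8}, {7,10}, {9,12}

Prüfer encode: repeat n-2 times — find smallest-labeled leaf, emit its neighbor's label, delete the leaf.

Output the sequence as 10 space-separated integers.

Answer: 4 4 8 7 8 4 1 12 6 9

Derivation:
Step 1: leaves = {2,3,5,10,11}. Remove smallest leaf 2, emit neighbor 4.
Step 2: leaves = {3,5,10,11}. Remove smallest leaf 3, emit neighbor 4.
Step 3: leaves = {5,10,11}. Remove smallest leaf 5, emit neighbor 8.
Step 4: leaves = {10,11}. Remove smallest leaf 10, emit neighbor 7.
Step 5: leaves = {7,11}. Remove smallest leaf 7, emit neighbor 8.
Step 6: leaves = {8,11}. Remove smallest leaf 8, emit neighbor 4.
Step 7: leaves = {4,11}. Remove smallest leaf 4, emit neighbor 1.
Step 8: leaves = {1,11}. Remove smallest leaf 1, emit neighbor 12.
Step 9: leaves = {11,12}. Remove smallest leaf 11, emit neighbor 6.
Step 10: leaves = {6,12}. Remove smallest leaf 6, emit neighbor 9.
Done: 2 vertices remain (9, 12). Sequence = [4 4 8 7 8 4 1 12 6 9]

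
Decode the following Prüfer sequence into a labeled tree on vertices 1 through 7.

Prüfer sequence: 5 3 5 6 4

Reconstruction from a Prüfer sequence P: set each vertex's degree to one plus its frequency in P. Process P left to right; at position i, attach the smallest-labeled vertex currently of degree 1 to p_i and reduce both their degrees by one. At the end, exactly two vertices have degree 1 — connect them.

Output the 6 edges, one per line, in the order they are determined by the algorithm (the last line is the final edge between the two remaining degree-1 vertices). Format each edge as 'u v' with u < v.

Initial degrees: {1:1, 2:1, 3:2, 4:2, 5:3, 6:2, 7:1}
Step 1: smallest deg-1 vertex = 1, p_1 = 5. Add edge {1,5}. Now deg[1]=0, deg[5]=2.
Step 2: smallest deg-1 vertex = 2, p_2 = 3. Add edge {2,3}. Now deg[2]=0, deg[3]=1.
Step 3: smallest deg-1 vertex = 3, p_3 = 5. Add edge {3,5}. Now deg[3]=0, deg[5]=1.
Step 4: smallest deg-1 vertex = 5, p_4 = 6. Add edge {5,6}. Now deg[5]=0, deg[6]=1.
Step 5: smallest deg-1 vertex = 6, p_5 = 4. Add edge {4,6}. Now deg[6]=0, deg[4]=1.
Final: two remaining deg-1 vertices are 4, 7. Add edge {4,7}.

Answer: 1 5
2 3
3 5
5 6
4 6
4 7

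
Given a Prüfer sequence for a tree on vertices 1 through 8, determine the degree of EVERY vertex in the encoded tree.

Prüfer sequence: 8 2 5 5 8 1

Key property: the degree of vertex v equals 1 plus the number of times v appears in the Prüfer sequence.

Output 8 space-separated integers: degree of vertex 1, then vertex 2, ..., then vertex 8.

Answer: 2 2 1 1 3 1 1 3

Derivation:
p_1 = 8: count[8] becomes 1
p_2 = 2: count[2] becomes 1
p_3 = 5: count[5] becomes 1
p_4 = 5: count[5] becomes 2
p_5 = 8: count[8] becomes 2
p_6 = 1: count[1] becomes 1
Degrees (1 + count): deg[1]=1+1=2, deg[2]=1+1=2, deg[3]=1+0=1, deg[4]=1+0=1, deg[5]=1+2=3, deg[6]=1+0=1, deg[7]=1+0=1, deg[8]=1+2=3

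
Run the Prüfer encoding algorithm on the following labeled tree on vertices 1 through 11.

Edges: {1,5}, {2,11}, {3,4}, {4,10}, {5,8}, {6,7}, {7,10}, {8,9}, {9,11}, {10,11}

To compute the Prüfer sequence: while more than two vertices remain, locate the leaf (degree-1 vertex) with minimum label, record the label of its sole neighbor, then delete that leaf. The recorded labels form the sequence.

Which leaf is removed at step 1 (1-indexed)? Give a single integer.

Answer: 1

Derivation:
Step 1: current leaves = {1,2,3,6}. Remove leaf 1 (neighbor: 5).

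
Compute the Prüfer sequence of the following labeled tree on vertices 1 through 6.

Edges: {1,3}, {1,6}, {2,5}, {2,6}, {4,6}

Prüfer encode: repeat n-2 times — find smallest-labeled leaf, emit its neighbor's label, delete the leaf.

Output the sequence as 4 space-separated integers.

Answer: 1 6 6 2

Derivation:
Step 1: leaves = {3,4,5}. Remove smallest leaf 3, emit neighbor 1.
Step 2: leaves = {1,4,5}. Remove smallest leaf 1, emit neighbor 6.
Step 3: leaves = {4,5}. Remove smallest leaf 4, emit neighbor 6.
Step 4: leaves = {5,6}. Remove smallest leaf 5, emit neighbor 2.
Done: 2 vertices remain (2, 6). Sequence = [1 6 6 2]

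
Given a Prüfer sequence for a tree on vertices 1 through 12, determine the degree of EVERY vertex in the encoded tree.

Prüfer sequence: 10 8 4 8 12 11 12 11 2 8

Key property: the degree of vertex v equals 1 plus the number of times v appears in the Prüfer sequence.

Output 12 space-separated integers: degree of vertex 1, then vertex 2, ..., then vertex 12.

p_1 = 10: count[10] becomes 1
p_2 = 8: count[8] becomes 1
p_3 = 4: count[4] becomes 1
p_4 = 8: count[8] becomes 2
p_5 = 12: count[12] becomes 1
p_6 = 11: count[11] becomes 1
p_7 = 12: count[12] becomes 2
p_8 = 11: count[11] becomes 2
p_9 = 2: count[2] becomes 1
p_10 = 8: count[8] becomes 3
Degrees (1 + count): deg[1]=1+0=1, deg[2]=1+1=2, deg[3]=1+0=1, deg[4]=1+1=2, deg[5]=1+0=1, deg[6]=1+0=1, deg[7]=1+0=1, deg[8]=1+3=4, deg[9]=1+0=1, deg[10]=1+1=2, deg[11]=1+2=3, deg[12]=1+2=3

Answer: 1 2 1 2 1 1 1 4 1 2 3 3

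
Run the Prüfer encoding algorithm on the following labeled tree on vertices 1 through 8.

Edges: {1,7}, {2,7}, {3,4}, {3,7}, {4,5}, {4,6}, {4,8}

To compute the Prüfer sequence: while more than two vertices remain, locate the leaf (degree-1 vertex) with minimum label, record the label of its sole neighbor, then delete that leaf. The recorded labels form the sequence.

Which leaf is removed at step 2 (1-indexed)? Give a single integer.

Answer: 2

Derivation:
Step 1: current leaves = {1,2,5,6,8}. Remove leaf 1 (neighbor: 7).
Step 2: current leaves = {2,5,6,8}. Remove leaf 2 (neighbor: 7).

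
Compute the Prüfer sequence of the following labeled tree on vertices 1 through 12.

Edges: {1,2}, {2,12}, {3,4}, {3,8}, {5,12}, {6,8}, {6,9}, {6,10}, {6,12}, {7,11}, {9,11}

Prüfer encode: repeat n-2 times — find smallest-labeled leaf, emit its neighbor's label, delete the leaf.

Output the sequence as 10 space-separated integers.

Step 1: leaves = {1,4,5,7,10}. Remove smallest leaf 1, emit neighbor 2.
Step 2: leaves = {2,4,5,7,10}. Remove smallest leaf 2, emit neighbor 12.
Step 3: leaves = {4,5,7,10}. Remove smallest leaf 4, emit neighbor 3.
Step 4: leaves = {3,5,7,10}. Remove smallest leaf 3, emit neighbor 8.
Step 5: leaves = {5,7,8,10}. Remove smallest leaf 5, emit neighbor 12.
Step 6: leaves = {7,8,10,12}. Remove smallest leaf 7, emit neighbor 11.
Step 7: leaves = {8,10,11,12}. Remove smallest leaf 8, emit neighbor 6.
Step 8: leaves = {10,11,12}. Remove smallest leaf 10, emit neighbor 6.
Step 9: leaves = {11,12}. Remove smallest leaf 11, emit neighbor 9.
Step 10: leaves = {9,12}. Remove smallest leaf 9, emit neighbor 6.
Done: 2 vertices remain (6, 12). Sequence = [2 12 3 8 12 11 6 6 9 6]

Answer: 2 12 3 8 12 11 6 6 9 6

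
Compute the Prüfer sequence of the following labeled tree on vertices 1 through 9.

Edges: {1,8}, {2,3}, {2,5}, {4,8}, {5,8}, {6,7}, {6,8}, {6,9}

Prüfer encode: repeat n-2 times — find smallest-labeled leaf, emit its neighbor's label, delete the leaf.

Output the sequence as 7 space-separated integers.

Answer: 8 2 5 8 8 6 6

Derivation:
Step 1: leaves = {1,3,4,7,9}. Remove smallest leaf 1, emit neighbor 8.
Step 2: leaves = {3,4,7,9}. Remove smallest leaf 3, emit neighbor 2.
Step 3: leaves = {2,4,7,9}. Remove smallest leaf 2, emit neighbor 5.
Step 4: leaves = {4,5,7,9}. Remove smallest leaf 4, emit neighbor 8.
Step 5: leaves = {5,7,9}. Remove smallest leaf 5, emit neighbor 8.
Step 6: leaves = {7,8,9}. Remove smallest leaf 7, emit neighbor 6.
Step 7: leaves = {8,9}. Remove smallest leaf 8, emit neighbor 6.
Done: 2 vertices remain (6, 9). Sequence = [8 2 5 8 8 6 6]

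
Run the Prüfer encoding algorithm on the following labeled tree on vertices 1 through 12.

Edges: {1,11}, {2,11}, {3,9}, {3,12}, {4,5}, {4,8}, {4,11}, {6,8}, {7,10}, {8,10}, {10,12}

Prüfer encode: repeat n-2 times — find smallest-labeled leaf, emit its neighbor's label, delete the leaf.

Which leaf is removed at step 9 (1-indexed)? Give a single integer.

Step 1: current leaves = {1,2,5,6,7,9}. Remove leaf 1 (neighbor: 11).
Step 2: current leaves = {2,5,6,7,9}. Remove leaf 2 (neighbor: 11).
Step 3: current leaves = {5,6,7,9,11}. Remove leaf 5 (neighbor: 4).
Step 4: current leaves = {6,7,9,11}. Remove leaf 6 (neighbor: 8).
Step 5: current leaves = {7,9,11}. Remove leaf 7 (neighbor: 10).
Step 6: current leaves = {9,11}. Remove leaf 9 (neighbor: 3).
Step 7: current leaves = {3,11}. Remove leaf 3 (neighbor: 12).
Step 8: current leaves = {11,12}. Remove leaf 11 (neighbor: 4).
Step 9: current leaves = {4,12}. Remove leaf 4 (neighbor: 8).

Answer: 4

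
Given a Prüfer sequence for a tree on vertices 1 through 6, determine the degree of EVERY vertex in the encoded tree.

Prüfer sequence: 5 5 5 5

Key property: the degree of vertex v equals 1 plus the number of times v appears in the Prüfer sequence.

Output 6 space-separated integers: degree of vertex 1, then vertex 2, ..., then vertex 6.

p_1 = 5: count[5] becomes 1
p_2 = 5: count[5] becomes 2
p_3 = 5: count[5] becomes 3
p_4 = 5: count[5] becomes 4
Degrees (1 + count): deg[1]=1+0=1, deg[2]=1+0=1, deg[3]=1+0=1, deg[4]=1+0=1, deg[5]=1+4=5, deg[6]=1+0=1

Answer: 1 1 1 1 5 1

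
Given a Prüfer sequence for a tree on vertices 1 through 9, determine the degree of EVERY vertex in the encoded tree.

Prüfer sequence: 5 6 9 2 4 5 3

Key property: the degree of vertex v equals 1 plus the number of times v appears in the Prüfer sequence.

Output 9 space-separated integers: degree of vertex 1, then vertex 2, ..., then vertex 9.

p_1 = 5: count[5] becomes 1
p_2 = 6: count[6] becomes 1
p_3 = 9: count[9] becomes 1
p_4 = 2: count[2] becomes 1
p_5 = 4: count[4] becomes 1
p_6 = 5: count[5] becomes 2
p_7 = 3: count[3] becomes 1
Degrees (1 + count): deg[1]=1+0=1, deg[2]=1+1=2, deg[3]=1+1=2, deg[4]=1+1=2, deg[5]=1+2=3, deg[6]=1+1=2, deg[7]=1+0=1, deg[8]=1+0=1, deg[9]=1+1=2

Answer: 1 2 2 2 3 2 1 1 2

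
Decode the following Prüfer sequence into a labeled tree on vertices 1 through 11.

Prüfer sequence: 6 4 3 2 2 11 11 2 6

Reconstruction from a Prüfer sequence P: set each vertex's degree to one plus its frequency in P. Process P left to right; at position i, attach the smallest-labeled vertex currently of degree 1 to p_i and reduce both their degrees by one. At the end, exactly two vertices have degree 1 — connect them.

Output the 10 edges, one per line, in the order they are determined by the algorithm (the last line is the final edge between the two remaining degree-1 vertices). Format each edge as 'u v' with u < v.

Answer: 1 6
4 5
3 4
2 3
2 7
8 11
9 11
2 10
2 6
6 11

Derivation:
Initial degrees: {1:1, 2:4, 3:2, 4:2, 5:1, 6:3, 7:1, 8:1, 9:1, 10:1, 11:3}
Step 1: smallest deg-1 vertex = 1, p_1 = 6. Add edge {1,6}. Now deg[1]=0, deg[6]=2.
Step 2: smallest deg-1 vertex = 5, p_2 = 4. Add edge {4,5}. Now deg[5]=0, deg[4]=1.
Step 3: smallest deg-1 vertex = 4, p_3 = 3. Add edge {3,4}. Now deg[4]=0, deg[3]=1.
Step 4: smallest deg-1 vertex = 3, p_4 = 2. Add edge {2,3}. Now deg[3]=0, deg[2]=3.
Step 5: smallest deg-1 vertex = 7, p_5 = 2. Add edge {2,7}. Now deg[7]=0, deg[2]=2.
Step 6: smallest deg-1 vertex = 8, p_6 = 11. Add edge {8,11}. Now deg[8]=0, deg[11]=2.
Step 7: smallest deg-1 vertex = 9, p_7 = 11. Add edge {9,11}. Now deg[9]=0, deg[11]=1.
Step 8: smallest deg-1 vertex = 10, p_8 = 2. Add edge {2,10}. Now deg[10]=0, deg[2]=1.
Step 9: smallest deg-1 vertex = 2, p_9 = 6. Add edge {2,6}. Now deg[2]=0, deg[6]=1.
Final: two remaining deg-1 vertices are 6, 11. Add edge {6,11}.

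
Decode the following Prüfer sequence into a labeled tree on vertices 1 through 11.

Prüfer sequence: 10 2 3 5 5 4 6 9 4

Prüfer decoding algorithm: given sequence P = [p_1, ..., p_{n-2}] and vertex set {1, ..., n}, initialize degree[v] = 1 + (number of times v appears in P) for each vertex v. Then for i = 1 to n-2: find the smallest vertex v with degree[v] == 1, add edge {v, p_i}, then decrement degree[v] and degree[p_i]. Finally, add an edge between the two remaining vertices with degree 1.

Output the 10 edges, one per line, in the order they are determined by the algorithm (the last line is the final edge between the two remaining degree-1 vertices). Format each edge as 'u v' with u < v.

Initial degrees: {1:1, 2:2, 3:2, 4:3, 5:3, 6:2, 7:1, 8:1, 9:2, 10:2, 11:1}
Step 1: smallest deg-1 vertex = 1, p_1 = 10. Add edge {1,10}. Now deg[1]=0, deg[10]=1.
Step 2: smallest deg-1 vertex = 7, p_2 = 2. Add edge {2,7}. Now deg[7]=0, deg[2]=1.
Step 3: smallest deg-1 vertex = 2, p_3 = 3. Add edge {2,3}. Now deg[2]=0, deg[3]=1.
Step 4: smallest deg-1 vertex = 3, p_4 = 5. Add edge {3,5}. Now deg[3]=0, deg[5]=2.
Step 5: smallest deg-1 vertex = 8, p_5 = 5. Add edge {5,8}. Now deg[8]=0, deg[5]=1.
Step 6: smallest deg-1 vertex = 5, p_6 = 4. Add edge {4,5}. Now deg[5]=0, deg[4]=2.
Step 7: smallest deg-1 vertex = 10, p_7 = 6. Add edge {6,10}. Now deg[10]=0, deg[6]=1.
Step 8: smallest deg-1 vertex = 6, p_8 = 9. Add edge {6,9}. Now deg[6]=0, deg[9]=1.
Step 9: smallest deg-1 vertex = 9, p_9 = 4. Add edge {4,9}. Now deg[9]=0, deg[4]=1.
Final: two remaining deg-1 vertices are 4, 11. Add edge {4,11}.

Answer: 1 10
2 7
2 3
3 5
5 8
4 5
6 10
6 9
4 9
4 11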